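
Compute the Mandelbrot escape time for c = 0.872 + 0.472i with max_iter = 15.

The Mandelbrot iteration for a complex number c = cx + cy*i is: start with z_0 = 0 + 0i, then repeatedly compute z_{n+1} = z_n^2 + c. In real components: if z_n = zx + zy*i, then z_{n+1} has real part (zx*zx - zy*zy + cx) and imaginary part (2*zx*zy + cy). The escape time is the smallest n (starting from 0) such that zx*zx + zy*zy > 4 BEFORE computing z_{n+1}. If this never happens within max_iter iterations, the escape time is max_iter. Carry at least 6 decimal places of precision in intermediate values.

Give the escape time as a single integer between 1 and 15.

Answer: 3

Derivation:
z_0 = 0 + 0i, c = 0.8720 + 0.4720i
Iter 1: z = 0.8720 + 0.4720i, |z|^2 = 0.9832
Iter 2: z = 1.4096 + 1.2952i, |z|^2 = 3.6644
Iter 3: z = 1.1815 + 4.1233i, |z|^2 = 18.3979
Escaped at iteration 3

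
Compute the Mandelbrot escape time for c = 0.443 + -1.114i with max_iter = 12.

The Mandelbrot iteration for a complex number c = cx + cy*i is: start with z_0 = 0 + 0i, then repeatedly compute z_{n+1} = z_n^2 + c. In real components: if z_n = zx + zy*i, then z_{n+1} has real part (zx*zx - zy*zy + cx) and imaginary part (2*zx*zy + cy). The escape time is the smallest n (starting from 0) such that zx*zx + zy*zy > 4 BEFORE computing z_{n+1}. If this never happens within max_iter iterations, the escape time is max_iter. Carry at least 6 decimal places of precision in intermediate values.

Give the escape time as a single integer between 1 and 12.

Answer: 2

Derivation:
z_0 = 0 + 0i, c = 0.4430 + -1.1140i
Iter 1: z = 0.4430 + -1.1140i, |z|^2 = 1.4372
Iter 2: z = -0.6017 + -2.1010i, |z|^2 = 4.7763
Escaped at iteration 2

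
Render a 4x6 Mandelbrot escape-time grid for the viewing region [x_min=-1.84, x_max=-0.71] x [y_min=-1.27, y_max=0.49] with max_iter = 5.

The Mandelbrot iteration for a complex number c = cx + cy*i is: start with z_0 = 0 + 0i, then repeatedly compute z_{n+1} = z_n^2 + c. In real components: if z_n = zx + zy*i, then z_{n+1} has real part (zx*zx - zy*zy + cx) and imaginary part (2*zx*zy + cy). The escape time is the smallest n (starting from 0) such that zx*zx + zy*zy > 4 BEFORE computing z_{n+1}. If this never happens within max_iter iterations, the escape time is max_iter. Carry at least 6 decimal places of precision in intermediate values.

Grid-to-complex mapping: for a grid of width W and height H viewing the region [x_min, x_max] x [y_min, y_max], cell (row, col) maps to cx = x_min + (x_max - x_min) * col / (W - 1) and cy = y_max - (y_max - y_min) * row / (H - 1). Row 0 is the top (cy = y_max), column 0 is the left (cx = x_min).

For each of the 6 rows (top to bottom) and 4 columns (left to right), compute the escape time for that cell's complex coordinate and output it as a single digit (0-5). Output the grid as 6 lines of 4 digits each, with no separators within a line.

(row=0, col=0): c = -1.8400 + 0.4900i → escape time 3
(row=0, col=1): c = -1.4633 + 0.4900i → escape time 3
(row=0, col=2): c = -1.0867 + 0.4900i → escape time 5
(row=0, col=3): c = -0.7100 + 0.4900i → escape time 5
(row=1, col=0): c = -1.8400 + 0.1380i → escape time 4
(row=1, col=1): c = -1.4633 + 0.1380i → escape time 5
(row=1, col=2): c = -1.0867 + 0.1380i → escape time 5
(row=1, col=3): c = -0.7100 + 0.1380i → escape time 5
(row=2, col=0): c = -1.8400 + -0.2140i → escape time 4
(row=2, col=1): c = -1.4633 + -0.2140i → escape time 5
(row=2, col=2): c = -1.0867 + -0.2140i → escape time 5
(row=2, col=3): c = -0.7100 + -0.2140i → escape time 5
(row=3, col=0): c = -1.8400 + -0.5660i → escape time 3
(row=3, col=1): c = -1.4633 + -0.5660i → escape time 3
(row=3, col=2): c = -1.0867 + -0.5660i → escape time 4
(row=3, col=3): c = -0.7100 + -0.5660i → escape time 5
(row=4, col=0): c = -1.8400 + -0.9180i → escape time 1
(row=4, col=1): c = -1.4633 + -0.9180i → escape time 3
(row=4, col=2): c = -1.0867 + -0.9180i → escape time 3
(row=4, col=3): c = -0.7100 + -0.9180i → escape time 4
(row=5, col=0): c = -1.8400 + -1.2700i → escape time 1
(row=5, col=1): c = -1.4633 + -1.2700i → escape time 2
(row=5, col=2): c = -1.0867 + -1.2700i → escape time 2
(row=5, col=3): c = -0.7100 + -1.2700i → escape time 3

Answer: 3355
4555
4555
3345
1334
1223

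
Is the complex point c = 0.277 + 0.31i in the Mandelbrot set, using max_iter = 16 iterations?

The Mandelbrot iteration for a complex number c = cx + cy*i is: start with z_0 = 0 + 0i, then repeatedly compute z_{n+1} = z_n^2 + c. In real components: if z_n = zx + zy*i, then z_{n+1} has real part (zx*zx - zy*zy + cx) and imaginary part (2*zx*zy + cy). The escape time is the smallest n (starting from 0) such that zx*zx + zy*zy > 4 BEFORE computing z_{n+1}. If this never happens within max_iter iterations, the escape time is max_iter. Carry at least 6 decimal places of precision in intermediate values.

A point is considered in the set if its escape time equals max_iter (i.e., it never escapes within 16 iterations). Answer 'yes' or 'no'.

z_0 = 0 + 0i, c = 0.2770 + 0.3100i
Iter 1: z = 0.2770 + 0.3100i, |z|^2 = 0.1728
Iter 2: z = 0.2576 + 0.4817i, |z|^2 = 0.2984
Iter 3: z = 0.1113 + 0.5582i, |z|^2 = 0.3240
Iter 4: z = -0.0222 + 0.4343i, |z|^2 = 0.1891
Iter 5: z = 0.0889 + 0.2907i, |z|^2 = 0.0924
Iter 6: z = 0.2004 + 0.3617i, |z|^2 = 0.1710
Iter 7: z = 0.1863 + 0.4550i, |z|^2 = 0.2417
Iter 8: z = 0.1047 + 0.4796i, |z|^2 = 0.2409
Iter 9: z = 0.0580 + 0.4104i, |z|^2 = 0.1718
Iter 10: z = 0.1119 + 0.3576i, |z|^2 = 0.1404
Iter 11: z = 0.1616 + 0.3900i, |z|^2 = 0.1783
Iter 12: z = 0.1510 + 0.4361i, |z|^2 = 0.2130
Iter 13: z = 0.1096 + 0.4417i, |z|^2 = 0.2071
Iter 14: z = 0.0939 + 0.4068i, |z|^2 = 0.1743
Iter 15: z = 0.1203 + 0.3864i, |z|^2 = 0.1638
Did not escape in 16 iterations → in set

Answer: yes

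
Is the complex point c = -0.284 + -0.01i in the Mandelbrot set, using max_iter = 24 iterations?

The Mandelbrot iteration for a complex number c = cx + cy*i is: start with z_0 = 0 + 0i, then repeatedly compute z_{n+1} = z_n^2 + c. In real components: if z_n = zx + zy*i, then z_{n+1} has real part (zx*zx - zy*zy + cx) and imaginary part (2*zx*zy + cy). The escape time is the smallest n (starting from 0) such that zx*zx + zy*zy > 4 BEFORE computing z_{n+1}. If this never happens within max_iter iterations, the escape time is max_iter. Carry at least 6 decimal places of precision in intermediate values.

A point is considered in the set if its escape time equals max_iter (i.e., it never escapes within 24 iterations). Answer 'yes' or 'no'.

Answer: yes

Derivation:
z_0 = 0 + 0i, c = -0.2840 + -0.0100i
Iter 1: z = -0.2840 + -0.0100i, |z|^2 = 0.0808
Iter 2: z = -0.2034 + -0.0043i, |z|^2 = 0.0414
Iter 3: z = -0.2426 + -0.0082i, |z|^2 = 0.0589
Iter 4: z = -0.2252 + -0.0060i, |z|^2 = 0.0508
Iter 5: z = -0.2333 + -0.0073i, |z|^2 = 0.0545
Iter 6: z = -0.2296 + -0.0066i, |z|^2 = 0.0528
Iter 7: z = -0.2313 + -0.0070i, |z|^2 = 0.0536
Iter 8: z = -0.2305 + -0.0068i, |z|^2 = 0.0532
Iter 9: z = -0.2309 + -0.0069i, |z|^2 = 0.0534
Iter 10: z = -0.2307 + -0.0068i, |z|^2 = 0.0533
Iter 11: z = -0.2308 + -0.0069i, |z|^2 = 0.0533
Iter 12: z = -0.2308 + -0.0068i, |z|^2 = 0.0533
Iter 13: z = -0.2308 + -0.0068i, |z|^2 = 0.0533
Iter 14: z = -0.2308 + -0.0068i, |z|^2 = 0.0533
Iter 15: z = -0.2308 + -0.0068i, |z|^2 = 0.0533
Iter 16: z = -0.2308 + -0.0068i, |z|^2 = 0.0533
Iter 17: z = -0.2308 + -0.0068i, |z|^2 = 0.0533
Iter 18: z = -0.2308 + -0.0068i, |z|^2 = 0.0533
Iter 19: z = -0.2308 + -0.0068i, |z|^2 = 0.0533
Iter 20: z = -0.2308 + -0.0068i, |z|^2 = 0.0533
Iter 21: z = -0.2308 + -0.0068i, |z|^2 = 0.0533
Iter 22: z = -0.2308 + -0.0068i, |z|^2 = 0.0533
Iter 23: z = -0.2308 + -0.0068i, |z|^2 = 0.0533
Did not escape in 24 iterations → in set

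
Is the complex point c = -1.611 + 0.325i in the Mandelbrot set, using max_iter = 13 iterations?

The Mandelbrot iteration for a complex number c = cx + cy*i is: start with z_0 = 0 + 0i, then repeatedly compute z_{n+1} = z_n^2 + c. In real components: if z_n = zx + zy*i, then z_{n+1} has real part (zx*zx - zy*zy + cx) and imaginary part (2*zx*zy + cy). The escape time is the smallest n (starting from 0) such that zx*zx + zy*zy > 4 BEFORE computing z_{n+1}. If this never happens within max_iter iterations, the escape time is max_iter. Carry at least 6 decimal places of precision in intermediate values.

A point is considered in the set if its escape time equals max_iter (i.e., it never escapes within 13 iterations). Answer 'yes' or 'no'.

Answer: no

Derivation:
z_0 = 0 + 0i, c = -1.6110 + 0.3250i
Iter 1: z = -1.6110 + 0.3250i, |z|^2 = 2.7009
Iter 2: z = 0.8787 + -0.7222i, |z|^2 = 1.2936
Iter 3: z = -1.3604 + -0.9441i, |z|^2 = 2.7420
Iter 4: z = -0.6517 + 2.8937i, |z|^2 = 8.7981
Escaped at iteration 4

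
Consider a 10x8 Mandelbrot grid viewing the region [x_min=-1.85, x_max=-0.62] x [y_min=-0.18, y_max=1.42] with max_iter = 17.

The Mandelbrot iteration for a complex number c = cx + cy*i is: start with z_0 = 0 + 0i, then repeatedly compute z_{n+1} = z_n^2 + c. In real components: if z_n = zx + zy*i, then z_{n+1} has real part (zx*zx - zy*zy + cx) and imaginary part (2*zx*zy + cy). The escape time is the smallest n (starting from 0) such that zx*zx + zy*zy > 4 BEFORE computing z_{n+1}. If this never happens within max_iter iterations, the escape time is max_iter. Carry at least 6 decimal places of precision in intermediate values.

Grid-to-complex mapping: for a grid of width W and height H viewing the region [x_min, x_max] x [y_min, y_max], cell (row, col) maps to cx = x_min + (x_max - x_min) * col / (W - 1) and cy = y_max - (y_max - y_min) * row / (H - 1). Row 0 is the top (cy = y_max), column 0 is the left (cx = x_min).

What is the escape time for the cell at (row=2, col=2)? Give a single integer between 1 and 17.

Answer: 2

Derivation:
z_0 = 0 + 0i, c = -1.5767 + 0.9629i
Iter 1: z = -1.5767 + 0.9629i, |z|^2 = 3.4130
Iter 2: z = -0.0179 + -2.0734i, |z|^2 = 4.2991
Escaped at iteration 2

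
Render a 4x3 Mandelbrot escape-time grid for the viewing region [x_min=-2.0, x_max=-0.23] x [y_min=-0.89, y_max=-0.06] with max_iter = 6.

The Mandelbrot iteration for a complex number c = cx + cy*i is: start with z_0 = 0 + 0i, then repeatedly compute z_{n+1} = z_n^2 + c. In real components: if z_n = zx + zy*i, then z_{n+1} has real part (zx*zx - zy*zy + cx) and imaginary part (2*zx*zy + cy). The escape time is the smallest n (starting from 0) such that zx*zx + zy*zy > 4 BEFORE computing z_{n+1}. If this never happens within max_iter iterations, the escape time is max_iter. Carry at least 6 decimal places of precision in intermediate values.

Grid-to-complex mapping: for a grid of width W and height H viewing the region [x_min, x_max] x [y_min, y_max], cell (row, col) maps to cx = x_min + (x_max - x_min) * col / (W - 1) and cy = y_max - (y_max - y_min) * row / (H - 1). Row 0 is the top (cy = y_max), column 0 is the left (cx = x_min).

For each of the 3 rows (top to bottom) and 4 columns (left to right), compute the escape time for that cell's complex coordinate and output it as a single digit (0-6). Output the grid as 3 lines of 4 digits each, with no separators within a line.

(row=0, col=0): c = -2.0000 + -0.0600i → escape time 1
(row=0, col=1): c = -1.4100 + -0.0600i → escape time 6
(row=0, col=2): c = -0.8200 + -0.0600i → escape time 6
(row=0, col=3): c = -0.2300 + -0.0600i → escape time 6
(row=1, col=0): c = -2.0000 + -0.4750i → escape time 1
(row=1, col=1): c = -1.4100 + -0.4750i → escape time 3
(row=1, col=2): c = -0.8200 + -0.4750i → escape time 6
(row=1, col=3): c = -0.2300 + -0.4750i → escape time 6
(row=2, col=0): c = -2.0000 + -0.8900i → escape time 1
(row=2, col=1): c = -1.4100 + -0.8900i → escape time 3
(row=2, col=2): c = -0.8200 + -0.8900i → escape time 4
(row=2, col=3): c = -0.2300 + -0.8900i → escape time 6

Answer: 1666
1366
1346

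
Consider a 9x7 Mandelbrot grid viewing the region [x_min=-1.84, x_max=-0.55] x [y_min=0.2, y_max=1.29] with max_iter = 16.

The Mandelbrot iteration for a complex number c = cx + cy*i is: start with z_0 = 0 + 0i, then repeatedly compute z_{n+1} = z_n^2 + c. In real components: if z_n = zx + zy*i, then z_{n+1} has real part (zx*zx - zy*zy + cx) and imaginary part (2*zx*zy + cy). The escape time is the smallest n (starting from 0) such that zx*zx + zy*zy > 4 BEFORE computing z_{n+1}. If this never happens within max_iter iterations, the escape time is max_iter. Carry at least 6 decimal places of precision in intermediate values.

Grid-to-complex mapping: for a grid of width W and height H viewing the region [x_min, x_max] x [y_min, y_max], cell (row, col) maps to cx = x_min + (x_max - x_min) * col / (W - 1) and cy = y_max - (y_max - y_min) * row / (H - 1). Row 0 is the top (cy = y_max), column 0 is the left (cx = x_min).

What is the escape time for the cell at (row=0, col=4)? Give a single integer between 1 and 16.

Answer: 2

Derivation:
z_0 = 0 + 0i, c = -1.1950 + 1.2900i
Iter 1: z = -1.1950 + 1.2900i, |z|^2 = 3.0921
Iter 2: z = -1.4311 + -1.7931i, |z|^2 = 5.2632
Escaped at iteration 2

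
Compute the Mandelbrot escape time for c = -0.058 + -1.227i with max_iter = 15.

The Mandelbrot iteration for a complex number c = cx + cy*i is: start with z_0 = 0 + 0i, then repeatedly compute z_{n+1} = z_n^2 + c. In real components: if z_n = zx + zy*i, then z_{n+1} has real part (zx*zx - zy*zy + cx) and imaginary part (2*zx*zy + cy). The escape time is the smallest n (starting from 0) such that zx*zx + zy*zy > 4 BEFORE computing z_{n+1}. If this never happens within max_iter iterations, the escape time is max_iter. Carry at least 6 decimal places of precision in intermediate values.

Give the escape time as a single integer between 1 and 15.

z_0 = 0 + 0i, c = -0.0580 + -1.2270i
Iter 1: z = -0.0580 + -1.2270i, |z|^2 = 1.5089
Iter 2: z = -1.5602 + -1.0847i, |z|^2 = 3.6106
Iter 3: z = 1.1996 + 2.1575i, |z|^2 = 6.0940
Escaped at iteration 3

Answer: 3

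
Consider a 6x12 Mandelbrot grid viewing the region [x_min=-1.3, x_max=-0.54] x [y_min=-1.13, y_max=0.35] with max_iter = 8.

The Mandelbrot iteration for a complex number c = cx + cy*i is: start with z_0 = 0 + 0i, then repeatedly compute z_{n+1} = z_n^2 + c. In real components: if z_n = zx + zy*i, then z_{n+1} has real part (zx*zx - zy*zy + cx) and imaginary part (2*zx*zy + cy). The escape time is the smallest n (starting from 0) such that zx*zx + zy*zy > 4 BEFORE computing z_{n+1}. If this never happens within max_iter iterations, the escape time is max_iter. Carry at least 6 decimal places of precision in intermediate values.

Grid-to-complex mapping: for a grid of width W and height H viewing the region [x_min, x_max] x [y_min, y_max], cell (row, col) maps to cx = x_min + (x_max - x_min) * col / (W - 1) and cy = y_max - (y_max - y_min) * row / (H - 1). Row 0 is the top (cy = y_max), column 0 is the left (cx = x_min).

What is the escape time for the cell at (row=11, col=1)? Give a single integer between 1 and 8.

z_0 = 0 + 0i, c = -1.1480 + -1.1300i
Iter 1: z = -1.1480 + -1.1300i, |z|^2 = 2.5948
Iter 2: z = -1.1070 + 1.4645i, |z|^2 = 3.3701
Iter 3: z = -2.0673 + -4.3723i, |z|^2 = 23.3910
Escaped at iteration 3

Answer: 3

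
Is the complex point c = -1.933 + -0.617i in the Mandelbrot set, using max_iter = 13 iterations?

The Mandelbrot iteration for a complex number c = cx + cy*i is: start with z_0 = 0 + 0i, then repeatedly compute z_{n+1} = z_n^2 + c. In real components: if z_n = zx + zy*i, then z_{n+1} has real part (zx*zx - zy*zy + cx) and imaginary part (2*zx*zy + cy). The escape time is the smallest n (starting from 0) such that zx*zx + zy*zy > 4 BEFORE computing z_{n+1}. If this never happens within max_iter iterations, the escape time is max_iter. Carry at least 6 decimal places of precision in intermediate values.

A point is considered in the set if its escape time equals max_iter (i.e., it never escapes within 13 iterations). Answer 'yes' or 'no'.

Answer: no

Derivation:
z_0 = 0 + 0i, c = -1.9330 + -0.6170i
Iter 1: z = -1.9330 + -0.6170i, |z|^2 = 4.1172
Escaped at iteration 1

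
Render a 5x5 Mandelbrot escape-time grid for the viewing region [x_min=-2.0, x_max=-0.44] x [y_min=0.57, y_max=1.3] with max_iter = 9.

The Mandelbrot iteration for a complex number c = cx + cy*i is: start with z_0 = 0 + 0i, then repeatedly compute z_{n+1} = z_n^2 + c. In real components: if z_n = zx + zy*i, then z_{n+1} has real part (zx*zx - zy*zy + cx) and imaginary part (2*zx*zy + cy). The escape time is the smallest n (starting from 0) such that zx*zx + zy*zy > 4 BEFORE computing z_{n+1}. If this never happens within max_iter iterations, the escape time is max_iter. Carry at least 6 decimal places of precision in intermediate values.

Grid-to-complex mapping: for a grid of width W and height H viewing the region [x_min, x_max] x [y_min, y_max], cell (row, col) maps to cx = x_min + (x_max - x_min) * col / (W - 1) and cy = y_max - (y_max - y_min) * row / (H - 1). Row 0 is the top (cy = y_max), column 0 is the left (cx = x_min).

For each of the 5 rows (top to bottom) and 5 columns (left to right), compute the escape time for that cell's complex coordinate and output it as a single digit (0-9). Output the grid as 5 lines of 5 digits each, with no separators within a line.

(row=0, col=0): c = -2.0000 + 1.3000i → escape time 1
(row=0, col=1): c = -1.6100 + 1.3000i → escape time 1
(row=0, col=2): c = -1.2200 + 1.3000i → escape time 2
(row=0, col=3): c = -0.8300 + 1.3000i → escape time 2
(row=0, col=4): c = -0.4400 + 1.3000i → escape time 3
(row=1, col=0): c = -2.0000 + 1.1175i → escape time 1
(row=1, col=1): c = -1.6100 + 1.1175i → escape time 2
(row=1, col=2): c = -1.2200 + 1.1175i → escape time 3
(row=1, col=3): c = -0.8300 + 1.1175i → escape time 3
(row=1, col=4): c = -0.4400 + 1.1175i → escape time 4
(row=2, col=0): c = -2.0000 + 0.9350i → escape time 1
(row=2, col=1): c = -1.6100 + 0.9350i → escape time 2
(row=2, col=2): c = -1.2200 + 0.9350i → escape time 3
(row=2, col=3): c = -0.8300 + 0.9350i → escape time 3
(row=2, col=4): c = -0.4400 + 0.9350i → escape time 4
(row=3, col=0): c = -2.0000 + 0.7525i → escape time 1
(row=3, col=1): c = -1.6100 + 0.7525i → escape time 3
(row=3, col=2): c = -1.2200 + 0.7525i → escape time 3
(row=3, col=3): c = -0.8300 + 0.7525i → escape time 4
(row=3, col=4): c = -0.4400 + 0.7525i → escape time 6
(row=4, col=0): c = -2.0000 + 0.5700i → escape time 1
(row=4, col=1): c = -1.6100 + 0.5700i → escape time 3
(row=4, col=2): c = -1.2200 + 0.5700i → escape time 3
(row=4, col=3): c = -0.8300 + 0.5700i → escape time 5
(row=4, col=4): c = -0.4400 + 0.5700i → escape time 9

Answer: 11223
12334
12334
13346
13359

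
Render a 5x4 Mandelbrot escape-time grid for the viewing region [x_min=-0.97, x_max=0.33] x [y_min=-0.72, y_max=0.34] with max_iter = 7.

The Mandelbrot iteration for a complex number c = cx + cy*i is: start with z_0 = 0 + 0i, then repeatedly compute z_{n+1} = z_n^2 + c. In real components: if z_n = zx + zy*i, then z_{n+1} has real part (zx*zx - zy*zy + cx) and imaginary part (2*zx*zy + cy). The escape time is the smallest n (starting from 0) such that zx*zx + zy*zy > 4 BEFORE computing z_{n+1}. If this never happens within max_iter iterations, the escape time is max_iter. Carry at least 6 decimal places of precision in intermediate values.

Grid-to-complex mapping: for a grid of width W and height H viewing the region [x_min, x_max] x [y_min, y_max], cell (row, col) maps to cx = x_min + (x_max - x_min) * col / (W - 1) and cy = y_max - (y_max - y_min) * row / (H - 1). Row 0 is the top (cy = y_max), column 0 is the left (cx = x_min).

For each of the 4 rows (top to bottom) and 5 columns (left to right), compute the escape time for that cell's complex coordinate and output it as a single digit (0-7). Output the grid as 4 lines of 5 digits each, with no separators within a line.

Answer: 77777
77777
77777
45776

Derivation:
(row=0, col=0): c = -0.9700 + 0.3400i → escape time 7
(row=0, col=1): c = -0.6450 + 0.3400i → escape time 7
(row=0, col=2): c = -0.3200 + 0.3400i → escape time 7
(row=0, col=3): c = 0.0050 + 0.3400i → escape time 7
(row=0, col=4): c = 0.3300 + 0.3400i → escape time 7
(row=1, col=0): c = -0.9700 + -0.0133i → escape time 7
(row=1, col=1): c = -0.6450 + -0.0133i → escape time 7
(row=1, col=2): c = -0.3200 + -0.0133i → escape time 7
(row=1, col=3): c = 0.0050 + -0.0133i → escape time 7
(row=1, col=4): c = 0.3300 + -0.0133i → escape time 7
(row=2, col=0): c = -0.9700 + -0.3667i → escape time 7
(row=2, col=1): c = -0.6450 + -0.3667i → escape time 7
(row=2, col=2): c = -0.3200 + -0.3667i → escape time 7
(row=2, col=3): c = 0.0050 + -0.3667i → escape time 7
(row=2, col=4): c = 0.3300 + -0.3667i → escape time 7
(row=3, col=0): c = -0.9700 + -0.7200i → escape time 4
(row=3, col=1): c = -0.6450 + -0.7200i → escape time 5
(row=3, col=2): c = -0.3200 + -0.7200i → escape time 7
(row=3, col=3): c = 0.0050 + -0.7200i → escape time 7
(row=3, col=4): c = 0.3300 + -0.7200i → escape time 6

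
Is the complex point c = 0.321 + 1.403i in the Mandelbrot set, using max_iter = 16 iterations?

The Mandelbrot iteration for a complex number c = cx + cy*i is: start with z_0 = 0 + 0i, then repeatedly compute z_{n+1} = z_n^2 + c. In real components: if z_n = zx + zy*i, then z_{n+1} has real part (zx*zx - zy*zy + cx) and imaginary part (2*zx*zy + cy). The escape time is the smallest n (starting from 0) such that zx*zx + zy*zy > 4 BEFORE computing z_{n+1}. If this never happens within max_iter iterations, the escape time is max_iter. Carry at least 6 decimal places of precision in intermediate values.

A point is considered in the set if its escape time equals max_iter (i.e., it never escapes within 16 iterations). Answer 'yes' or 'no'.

Answer: no

Derivation:
z_0 = 0 + 0i, c = 0.3210 + 1.4030i
Iter 1: z = 0.3210 + 1.4030i, |z|^2 = 2.0715
Iter 2: z = -1.5444 + 2.3037i, |z|^2 = 7.6922
Escaped at iteration 2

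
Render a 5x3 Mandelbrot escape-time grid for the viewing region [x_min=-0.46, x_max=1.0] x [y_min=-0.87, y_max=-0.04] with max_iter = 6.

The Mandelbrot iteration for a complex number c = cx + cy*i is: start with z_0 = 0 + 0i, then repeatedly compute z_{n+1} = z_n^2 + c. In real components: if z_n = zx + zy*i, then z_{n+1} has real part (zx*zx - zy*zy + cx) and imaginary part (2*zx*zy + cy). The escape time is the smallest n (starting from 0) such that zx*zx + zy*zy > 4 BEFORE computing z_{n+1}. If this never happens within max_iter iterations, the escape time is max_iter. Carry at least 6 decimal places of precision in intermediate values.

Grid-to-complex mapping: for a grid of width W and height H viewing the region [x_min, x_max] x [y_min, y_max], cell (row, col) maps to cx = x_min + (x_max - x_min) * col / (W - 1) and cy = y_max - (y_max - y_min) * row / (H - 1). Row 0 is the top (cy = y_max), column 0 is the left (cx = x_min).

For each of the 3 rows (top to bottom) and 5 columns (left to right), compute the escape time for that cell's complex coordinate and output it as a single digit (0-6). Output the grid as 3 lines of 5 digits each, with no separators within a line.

Answer: 66642
66632
56432

Derivation:
(row=0, col=0): c = -0.4600 + -0.0400i → escape time 6
(row=0, col=1): c = -0.0950 + -0.0400i → escape time 6
(row=0, col=2): c = 0.2700 + -0.0400i → escape time 6
(row=0, col=3): c = 0.6350 + -0.0400i → escape time 4
(row=0, col=4): c = 1.0000 + -0.0400i → escape time 2
(row=1, col=0): c = -0.4600 + -0.4550i → escape time 6
(row=1, col=1): c = -0.0950 + -0.4550i → escape time 6
(row=1, col=2): c = 0.2700 + -0.4550i → escape time 6
(row=1, col=3): c = 0.6350 + -0.4550i → escape time 3
(row=1, col=4): c = 1.0000 + -0.4550i → escape time 2
(row=2, col=0): c = -0.4600 + -0.8700i → escape time 5
(row=2, col=1): c = -0.0950 + -0.8700i → escape time 6
(row=2, col=2): c = 0.2700 + -0.8700i → escape time 4
(row=2, col=3): c = 0.6350 + -0.8700i → escape time 3
(row=2, col=4): c = 1.0000 + -0.8700i → escape time 2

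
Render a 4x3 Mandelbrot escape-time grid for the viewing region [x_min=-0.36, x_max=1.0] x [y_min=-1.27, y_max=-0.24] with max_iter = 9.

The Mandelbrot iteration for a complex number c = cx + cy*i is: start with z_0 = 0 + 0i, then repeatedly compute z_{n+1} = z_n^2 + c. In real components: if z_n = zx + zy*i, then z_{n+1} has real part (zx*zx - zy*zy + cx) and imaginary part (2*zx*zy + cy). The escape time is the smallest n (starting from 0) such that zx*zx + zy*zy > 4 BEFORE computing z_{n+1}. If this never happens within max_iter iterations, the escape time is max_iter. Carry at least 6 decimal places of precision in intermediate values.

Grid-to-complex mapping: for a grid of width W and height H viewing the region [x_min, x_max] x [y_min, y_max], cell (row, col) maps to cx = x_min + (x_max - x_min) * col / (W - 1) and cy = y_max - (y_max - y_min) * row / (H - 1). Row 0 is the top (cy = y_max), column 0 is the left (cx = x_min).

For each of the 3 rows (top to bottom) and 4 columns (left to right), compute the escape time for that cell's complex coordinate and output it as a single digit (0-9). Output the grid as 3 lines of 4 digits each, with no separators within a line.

(row=0, col=0): c = -0.3600 + -0.2400i → escape time 9
(row=0, col=1): c = 0.0933 + -0.2400i → escape time 9
(row=0, col=2): c = 0.5467 + -0.2400i → escape time 4
(row=0, col=3): c = 1.0000 + -0.2400i → escape time 2
(row=1, col=0): c = -0.3600 + -0.7550i → escape time 7
(row=1, col=1): c = 0.0933 + -0.7550i → escape time 7
(row=1, col=2): c = 0.5467 + -0.7550i → escape time 3
(row=1, col=3): c = 1.0000 + -0.7550i → escape time 2
(row=2, col=0): c = -0.3600 + -1.2700i → escape time 3
(row=2, col=1): c = 0.0933 + -1.2700i → escape time 2
(row=2, col=2): c = 0.5467 + -1.2700i → escape time 2
(row=2, col=3): c = 1.0000 + -1.2700i → escape time 2

Answer: 9942
7732
3222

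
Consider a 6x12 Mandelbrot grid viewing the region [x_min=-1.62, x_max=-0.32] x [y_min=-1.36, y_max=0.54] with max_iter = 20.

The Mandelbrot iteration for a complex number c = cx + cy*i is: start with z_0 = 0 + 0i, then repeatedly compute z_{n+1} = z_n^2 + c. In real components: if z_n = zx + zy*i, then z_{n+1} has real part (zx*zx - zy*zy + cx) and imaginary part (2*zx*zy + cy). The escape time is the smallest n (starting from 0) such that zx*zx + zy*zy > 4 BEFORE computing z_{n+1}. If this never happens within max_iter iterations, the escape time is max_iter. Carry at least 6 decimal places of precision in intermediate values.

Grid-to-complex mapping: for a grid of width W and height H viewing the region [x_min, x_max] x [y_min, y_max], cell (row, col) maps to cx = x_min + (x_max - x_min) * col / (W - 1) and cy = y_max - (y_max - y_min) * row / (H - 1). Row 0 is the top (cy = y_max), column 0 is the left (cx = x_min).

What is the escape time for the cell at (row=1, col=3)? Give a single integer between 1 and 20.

Answer: 7

Derivation:
z_0 = 0 + 0i, c = -0.8400 + 0.3673i
Iter 1: z = -0.8400 + 0.3673i, |z|^2 = 0.8405
Iter 2: z = -0.2693 + -0.2497i, |z|^2 = 0.1349
Iter 3: z = -0.8299 + 0.5018i, |z|^2 = 0.9404
Iter 4: z = -0.4031 + -0.4655i, |z|^2 = 0.3792
Iter 5: z = -0.8942 + 0.7426i, |z|^2 = 1.3511
Iter 6: z = -0.5918 + -0.9608i, |z|^2 = 1.2735
Iter 7: z = -1.4129 + 1.5046i, |z|^2 = 4.2602
Escaped at iteration 7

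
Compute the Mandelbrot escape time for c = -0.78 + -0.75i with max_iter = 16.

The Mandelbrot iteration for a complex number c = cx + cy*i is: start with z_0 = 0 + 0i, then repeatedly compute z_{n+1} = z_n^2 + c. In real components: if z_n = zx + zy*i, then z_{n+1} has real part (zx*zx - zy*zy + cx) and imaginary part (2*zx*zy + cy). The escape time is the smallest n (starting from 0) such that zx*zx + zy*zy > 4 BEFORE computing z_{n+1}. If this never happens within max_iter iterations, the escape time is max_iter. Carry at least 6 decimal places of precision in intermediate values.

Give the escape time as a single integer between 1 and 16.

z_0 = 0 + 0i, c = -0.7800 + -0.7500i
Iter 1: z = -0.7800 + -0.7500i, |z|^2 = 1.1709
Iter 2: z = -0.7341 + 0.4200i, |z|^2 = 0.7153
Iter 3: z = -0.4175 + -1.3666i, |z|^2 = 2.0420
Iter 4: z = -2.4734 + 0.3911i, |z|^2 = 6.2708
Escaped at iteration 4

Answer: 4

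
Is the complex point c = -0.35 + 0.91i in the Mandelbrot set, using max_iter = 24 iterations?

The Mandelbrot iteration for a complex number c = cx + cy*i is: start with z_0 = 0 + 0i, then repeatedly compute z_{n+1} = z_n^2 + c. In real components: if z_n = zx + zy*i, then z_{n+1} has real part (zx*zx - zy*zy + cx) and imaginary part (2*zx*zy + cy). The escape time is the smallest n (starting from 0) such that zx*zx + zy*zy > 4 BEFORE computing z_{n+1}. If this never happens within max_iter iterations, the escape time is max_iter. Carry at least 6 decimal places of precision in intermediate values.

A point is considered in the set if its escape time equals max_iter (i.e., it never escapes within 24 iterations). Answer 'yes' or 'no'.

z_0 = 0 + 0i, c = -0.3500 + 0.9100i
Iter 1: z = -0.3500 + 0.9100i, |z|^2 = 0.9506
Iter 2: z = -1.0556 + 0.2730i, |z|^2 = 1.1888
Iter 3: z = 0.6898 + 0.3336i, |z|^2 = 0.5871
Iter 4: z = 0.0145 + 1.3703i, |z|^2 = 1.8778
Iter 5: z = -2.2274 + 0.9496i, |z|^2 = 5.8632
Escaped at iteration 5

Answer: no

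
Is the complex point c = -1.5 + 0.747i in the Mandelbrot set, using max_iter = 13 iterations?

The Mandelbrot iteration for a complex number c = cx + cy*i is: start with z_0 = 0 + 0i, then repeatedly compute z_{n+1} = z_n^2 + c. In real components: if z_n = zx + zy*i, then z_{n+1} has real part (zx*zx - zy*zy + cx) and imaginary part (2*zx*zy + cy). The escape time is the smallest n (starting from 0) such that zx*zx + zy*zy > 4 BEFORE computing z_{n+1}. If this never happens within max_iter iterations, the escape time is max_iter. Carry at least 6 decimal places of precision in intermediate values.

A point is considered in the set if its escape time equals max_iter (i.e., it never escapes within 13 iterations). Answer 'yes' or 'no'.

Answer: no

Derivation:
z_0 = 0 + 0i, c = -1.5000 + 0.7470i
Iter 1: z = -1.5000 + 0.7470i, |z|^2 = 2.8080
Iter 2: z = 0.1920 + -1.4940i, |z|^2 = 2.2689
Iter 3: z = -3.6952 + 0.1733i, |z|^2 = 13.6844
Escaped at iteration 3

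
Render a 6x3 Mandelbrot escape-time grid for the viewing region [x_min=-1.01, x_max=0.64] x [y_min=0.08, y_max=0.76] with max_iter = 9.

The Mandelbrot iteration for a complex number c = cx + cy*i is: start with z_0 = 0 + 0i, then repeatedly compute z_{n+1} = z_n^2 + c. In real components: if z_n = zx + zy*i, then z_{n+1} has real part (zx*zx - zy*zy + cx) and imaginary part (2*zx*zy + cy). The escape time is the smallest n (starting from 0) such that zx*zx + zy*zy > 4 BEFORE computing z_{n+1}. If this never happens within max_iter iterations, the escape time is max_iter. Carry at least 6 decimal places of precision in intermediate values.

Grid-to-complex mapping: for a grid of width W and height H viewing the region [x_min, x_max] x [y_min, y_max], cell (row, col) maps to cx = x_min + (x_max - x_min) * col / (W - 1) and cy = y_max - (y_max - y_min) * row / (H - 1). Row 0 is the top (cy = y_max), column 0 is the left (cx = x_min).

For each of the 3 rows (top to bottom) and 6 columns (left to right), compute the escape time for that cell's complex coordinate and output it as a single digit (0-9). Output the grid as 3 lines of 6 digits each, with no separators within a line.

Answer: 347953
699993
999994

Derivation:
(row=0, col=0): c = -1.0100 + 0.7600i → escape time 3
(row=0, col=1): c = -0.6800 + 0.7600i → escape time 4
(row=0, col=2): c = -0.3500 + 0.7600i → escape time 7
(row=0, col=3): c = -0.0200 + 0.7600i → escape time 9
(row=0, col=4): c = 0.3100 + 0.7600i → escape time 5
(row=0, col=5): c = 0.6400 + 0.7600i → escape time 3
(row=1, col=0): c = -1.0100 + 0.4200i → escape time 6
(row=1, col=1): c = -0.6800 + 0.4200i → escape time 9
(row=1, col=2): c = -0.3500 + 0.4200i → escape time 9
(row=1, col=3): c = -0.0200 + 0.4200i → escape time 9
(row=1, col=4): c = 0.3100 + 0.4200i → escape time 9
(row=1, col=5): c = 0.6400 + 0.4200i → escape time 3
(row=2, col=0): c = -1.0100 + 0.0800i → escape time 9
(row=2, col=1): c = -0.6800 + 0.0800i → escape time 9
(row=2, col=2): c = -0.3500 + 0.0800i → escape time 9
(row=2, col=3): c = -0.0200 + 0.0800i → escape time 9
(row=2, col=4): c = 0.3100 + 0.0800i → escape time 9
(row=2, col=5): c = 0.6400 + 0.0800i → escape time 4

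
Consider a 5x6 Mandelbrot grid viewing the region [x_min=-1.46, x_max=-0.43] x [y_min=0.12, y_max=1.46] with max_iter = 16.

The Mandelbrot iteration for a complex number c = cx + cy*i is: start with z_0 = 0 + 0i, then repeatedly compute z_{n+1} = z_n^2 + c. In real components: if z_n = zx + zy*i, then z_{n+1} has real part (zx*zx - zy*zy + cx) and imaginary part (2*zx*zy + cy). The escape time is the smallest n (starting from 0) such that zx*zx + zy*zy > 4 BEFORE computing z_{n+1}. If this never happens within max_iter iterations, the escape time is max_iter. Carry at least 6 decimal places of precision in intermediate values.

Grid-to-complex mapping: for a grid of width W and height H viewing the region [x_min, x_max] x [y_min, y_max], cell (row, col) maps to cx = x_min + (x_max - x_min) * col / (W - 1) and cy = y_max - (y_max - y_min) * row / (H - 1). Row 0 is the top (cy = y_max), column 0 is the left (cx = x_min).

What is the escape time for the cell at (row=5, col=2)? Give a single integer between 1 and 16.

z_0 = 0 + 0i, c = -0.9450 + 0.1200i
Iter 1: z = -0.9450 + 0.1200i, |z|^2 = 0.9074
Iter 2: z = -0.0664 + -0.1068i, |z|^2 = 0.0158
Iter 3: z = -0.9520 + 0.1342i, |z|^2 = 0.9243
Iter 4: z = -0.0567 + -0.1355i, |z|^2 = 0.0216
Iter 5: z = -0.9601 + 0.1354i, |z|^2 = 0.9402
Iter 6: z = -0.0415 + -0.1399i, |z|^2 = 0.0213
Iter 7: z = -0.9629 + 0.1316i, |z|^2 = 0.9444
Iter 8: z = -0.0352 + -0.1334i, |z|^2 = 0.0190
Iter 9: z = -0.9616 + 0.1294i, |z|^2 = 0.9413
Iter 10: z = -0.0371 + -0.1288i, |z|^2 = 0.0180
Iter 11: z = -0.9602 + 0.1296i, |z|^2 = 0.9388
Iter 12: z = -0.0398 + -0.1288i, |z|^2 = 0.0182
Iter 13: z = -0.9600 + 0.1302i, |z|^2 = 0.9386
Iter 14: z = -0.0403 + -0.1301i, |z|^2 = 0.0185
Iter 15: z = -0.9603 + 0.1305i, |z|^2 = 0.9392

Answer: 16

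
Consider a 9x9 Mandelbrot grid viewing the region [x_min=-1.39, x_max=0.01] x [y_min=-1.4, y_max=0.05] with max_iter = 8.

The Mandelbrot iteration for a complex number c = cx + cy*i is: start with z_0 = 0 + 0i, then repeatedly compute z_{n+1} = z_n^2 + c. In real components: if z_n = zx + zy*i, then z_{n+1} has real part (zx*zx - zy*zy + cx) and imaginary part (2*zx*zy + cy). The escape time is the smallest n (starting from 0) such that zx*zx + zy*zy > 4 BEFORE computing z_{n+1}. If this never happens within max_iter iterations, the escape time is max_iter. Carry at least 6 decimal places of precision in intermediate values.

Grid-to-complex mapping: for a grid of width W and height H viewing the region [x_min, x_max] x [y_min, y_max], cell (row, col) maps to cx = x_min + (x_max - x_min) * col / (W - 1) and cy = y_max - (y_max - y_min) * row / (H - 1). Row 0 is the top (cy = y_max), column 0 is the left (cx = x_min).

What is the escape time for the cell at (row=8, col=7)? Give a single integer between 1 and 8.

Answer: 2

Derivation:
z_0 = 0 + 0i, c = -0.1650 + -1.4000i
Iter 1: z = -0.1650 + -1.4000i, |z|^2 = 1.9872
Iter 2: z = -2.0978 + -0.9380i, |z|^2 = 5.2805
Escaped at iteration 2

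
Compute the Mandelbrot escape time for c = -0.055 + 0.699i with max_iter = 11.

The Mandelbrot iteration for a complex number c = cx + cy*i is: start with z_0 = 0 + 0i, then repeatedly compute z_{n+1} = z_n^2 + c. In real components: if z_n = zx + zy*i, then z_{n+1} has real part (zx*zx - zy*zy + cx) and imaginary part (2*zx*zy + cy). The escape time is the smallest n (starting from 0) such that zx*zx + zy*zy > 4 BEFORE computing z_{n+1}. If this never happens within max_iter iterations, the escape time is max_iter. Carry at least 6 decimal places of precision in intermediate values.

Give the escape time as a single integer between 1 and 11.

Answer: 11

Derivation:
z_0 = 0 + 0i, c = -0.0550 + 0.6990i
Iter 1: z = -0.0550 + 0.6990i, |z|^2 = 0.4916
Iter 2: z = -0.5406 + 0.6221i, |z|^2 = 0.6792
Iter 3: z = -0.1498 + 0.0264i, |z|^2 = 0.0231
Iter 4: z = -0.0333 + 0.6911i, |z|^2 = 0.4787
Iter 5: z = -0.5315 + 0.6530i, |z|^2 = 0.7089
Iter 6: z = -0.1990 + 0.0048i, |z|^2 = 0.0396
Iter 7: z = -0.0154 + 0.6971i, |z|^2 = 0.4862
Iter 8: z = -0.5407 + 0.6775i, |z|^2 = 0.7513
Iter 9: z = -0.2216 + -0.0336i, |z|^2 = 0.0503
Iter 10: z = -0.0070 + 0.7139i, |z|^2 = 0.5097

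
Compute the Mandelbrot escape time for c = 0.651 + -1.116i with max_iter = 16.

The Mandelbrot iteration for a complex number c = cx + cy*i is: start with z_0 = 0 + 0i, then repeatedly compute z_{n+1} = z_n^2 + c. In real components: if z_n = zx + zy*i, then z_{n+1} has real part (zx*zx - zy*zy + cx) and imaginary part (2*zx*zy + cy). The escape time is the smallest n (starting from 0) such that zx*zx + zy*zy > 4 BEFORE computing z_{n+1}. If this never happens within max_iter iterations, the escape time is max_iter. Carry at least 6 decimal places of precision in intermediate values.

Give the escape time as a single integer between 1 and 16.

Answer: 2

Derivation:
z_0 = 0 + 0i, c = 0.6510 + -1.1160i
Iter 1: z = 0.6510 + -1.1160i, |z|^2 = 1.6693
Iter 2: z = -0.1707 + -2.5690i, |z|^2 = 6.6290
Escaped at iteration 2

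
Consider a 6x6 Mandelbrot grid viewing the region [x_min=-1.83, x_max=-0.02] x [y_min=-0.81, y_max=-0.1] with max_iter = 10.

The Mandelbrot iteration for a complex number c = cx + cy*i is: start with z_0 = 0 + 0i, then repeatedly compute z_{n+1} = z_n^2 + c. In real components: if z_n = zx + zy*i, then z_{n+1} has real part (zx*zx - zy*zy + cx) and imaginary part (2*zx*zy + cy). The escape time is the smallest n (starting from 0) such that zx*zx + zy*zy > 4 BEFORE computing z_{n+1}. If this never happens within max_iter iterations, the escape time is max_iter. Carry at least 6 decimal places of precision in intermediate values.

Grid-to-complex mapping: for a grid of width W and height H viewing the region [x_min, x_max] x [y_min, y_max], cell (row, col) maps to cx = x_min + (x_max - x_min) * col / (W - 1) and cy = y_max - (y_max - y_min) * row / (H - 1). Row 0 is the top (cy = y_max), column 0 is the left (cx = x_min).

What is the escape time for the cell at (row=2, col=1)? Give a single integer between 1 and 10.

z_0 = 0 + 0i, c = -1.4680 + -0.3840i
Iter 1: z = -1.4680 + -0.3840i, |z|^2 = 2.3025
Iter 2: z = 0.5396 + 0.7434i, |z|^2 = 0.8438
Iter 3: z = -1.7295 + 0.4183i, |z|^2 = 3.1663
Iter 4: z = 1.3484 + -1.8308i, |z|^2 = 5.1699
Escaped at iteration 4

Answer: 4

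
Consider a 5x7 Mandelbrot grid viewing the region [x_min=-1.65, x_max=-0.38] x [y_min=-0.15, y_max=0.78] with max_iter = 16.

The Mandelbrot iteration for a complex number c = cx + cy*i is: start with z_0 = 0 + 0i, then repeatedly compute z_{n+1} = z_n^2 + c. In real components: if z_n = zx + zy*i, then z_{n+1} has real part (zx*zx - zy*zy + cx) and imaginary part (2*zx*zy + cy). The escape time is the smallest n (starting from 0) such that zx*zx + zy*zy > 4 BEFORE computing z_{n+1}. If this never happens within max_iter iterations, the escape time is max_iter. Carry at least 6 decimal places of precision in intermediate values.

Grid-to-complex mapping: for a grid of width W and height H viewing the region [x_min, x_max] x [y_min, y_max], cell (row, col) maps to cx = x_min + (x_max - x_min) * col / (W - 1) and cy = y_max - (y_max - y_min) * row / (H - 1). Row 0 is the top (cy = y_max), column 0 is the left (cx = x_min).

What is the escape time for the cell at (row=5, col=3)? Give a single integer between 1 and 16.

Answer: 16

Derivation:
z_0 = 0 + 0i, c = -0.6975 + 0.0050i
Iter 1: z = -0.6975 + 0.0050i, |z|^2 = 0.4865
Iter 2: z = -0.2110 + -0.0020i, |z|^2 = 0.0445
Iter 3: z = -0.6530 + 0.0058i, |z|^2 = 0.4264
Iter 4: z = -0.2712 + -0.0026i, |z|^2 = 0.0735
Iter 5: z = -0.6240 + 0.0064i, |z|^2 = 0.3894
Iter 6: z = -0.3082 + -0.0030i, |z|^2 = 0.0950
Iter 7: z = -0.6025 + 0.0069i, |z|^2 = 0.3631
Iter 8: z = -0.3345 + -0.0033i, |z|^2 = 0.1119
Iter 9: z = -0.5856 + 0.0072i, |z|^2 = 0.3430
Iter 10: z = -0.3546 + -0.0034i, |z|^2 = 0.1258
Iter 11: z = -0.5718 + 0.0074i, |z|^2 = 0.3270
Iter 12: z = -0.3706 + -0.0035i, |z|^2 = 0.1374
Iter 13: z = -0.5601 + 0.0076i, |z|^2 = 0.3138
Iter 14: z = -0.3838 + -0.0035i, |z|^2 = 0.1473
Iter 15: z = -0.5502 + 0.0077i, |z|^2 = 0.3028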